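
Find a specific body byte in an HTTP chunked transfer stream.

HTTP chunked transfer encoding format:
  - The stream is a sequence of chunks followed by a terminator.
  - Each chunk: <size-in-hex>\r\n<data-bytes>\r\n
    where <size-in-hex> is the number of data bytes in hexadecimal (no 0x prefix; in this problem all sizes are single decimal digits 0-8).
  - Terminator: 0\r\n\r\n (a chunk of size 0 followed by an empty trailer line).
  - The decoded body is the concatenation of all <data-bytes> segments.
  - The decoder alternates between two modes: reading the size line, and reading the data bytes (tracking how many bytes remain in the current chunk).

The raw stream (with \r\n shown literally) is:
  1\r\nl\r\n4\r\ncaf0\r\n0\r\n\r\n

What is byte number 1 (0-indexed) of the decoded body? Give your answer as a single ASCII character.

Answer: c

Derivation:
Chunk 1: stream[0..1]='1' size=0x1=1, data at stream[3..4]='l' -> body[0..1], body so far='l'
Chunk 2: stream[6..7]='4' size=0x4=4, data at stream[9..13]='caf0' -> body[1..5], body so far='lcaf0'
Chunk 3: stream[15..16]='0' size=0 (terminator). Final body='lcaf0' (5 bytes)
Body byte 1 = 'c'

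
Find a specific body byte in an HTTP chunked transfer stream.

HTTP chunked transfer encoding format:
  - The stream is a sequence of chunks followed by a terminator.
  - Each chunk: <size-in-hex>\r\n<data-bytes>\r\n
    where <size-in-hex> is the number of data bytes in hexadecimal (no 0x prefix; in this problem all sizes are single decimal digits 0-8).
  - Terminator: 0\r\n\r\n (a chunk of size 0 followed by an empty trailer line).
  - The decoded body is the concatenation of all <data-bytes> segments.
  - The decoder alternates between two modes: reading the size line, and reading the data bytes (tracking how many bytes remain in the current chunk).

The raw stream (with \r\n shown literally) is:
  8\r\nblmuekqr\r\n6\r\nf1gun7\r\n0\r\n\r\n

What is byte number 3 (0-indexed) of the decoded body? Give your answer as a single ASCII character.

Chunk 1: stream[0..1]='8' size=0x8=8, data at stream[3..11]='blmuekqr' -> body[0..8], body so far='blmuekqr'
Chunk 2: stream[13..14]='6' size=0x6=6, data at stream[16..22]='f1gun7' -> body[8..14], body so far='blmuekqrf1gun7'
Chunk 3: stream[24..25]='0' size=0 (terminator). Final body='blmuekqrf1gun7' (14 bytes)
Body byte 3 = 'u'

Answer: u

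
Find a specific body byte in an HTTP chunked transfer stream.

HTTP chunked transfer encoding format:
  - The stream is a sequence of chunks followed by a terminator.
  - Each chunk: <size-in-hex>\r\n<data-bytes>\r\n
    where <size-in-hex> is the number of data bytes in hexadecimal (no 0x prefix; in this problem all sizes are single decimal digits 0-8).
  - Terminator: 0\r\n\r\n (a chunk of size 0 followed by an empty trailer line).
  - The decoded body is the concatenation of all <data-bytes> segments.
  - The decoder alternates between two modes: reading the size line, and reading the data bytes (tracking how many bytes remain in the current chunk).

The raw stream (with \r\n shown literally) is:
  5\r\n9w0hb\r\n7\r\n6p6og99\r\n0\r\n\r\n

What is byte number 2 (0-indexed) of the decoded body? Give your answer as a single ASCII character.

Chunk 1: stream[0..1]='5' size=0x5=5, data at stream[3..8]='9w0hb' -> body[0..5], body so far='9w0hb'
Chunk 2: stream[10..11]='7' size=0x7=7, data at stream[13..20]='6p6og99' -> body[5..12], body so far='9w0hb6p6og99'
Chunk 3: stream[22..23]='0' size=0 (terminator). Final body='9w0hb6p6og99' (12 bytes)
Body byte 2 = '0'

Answer: 0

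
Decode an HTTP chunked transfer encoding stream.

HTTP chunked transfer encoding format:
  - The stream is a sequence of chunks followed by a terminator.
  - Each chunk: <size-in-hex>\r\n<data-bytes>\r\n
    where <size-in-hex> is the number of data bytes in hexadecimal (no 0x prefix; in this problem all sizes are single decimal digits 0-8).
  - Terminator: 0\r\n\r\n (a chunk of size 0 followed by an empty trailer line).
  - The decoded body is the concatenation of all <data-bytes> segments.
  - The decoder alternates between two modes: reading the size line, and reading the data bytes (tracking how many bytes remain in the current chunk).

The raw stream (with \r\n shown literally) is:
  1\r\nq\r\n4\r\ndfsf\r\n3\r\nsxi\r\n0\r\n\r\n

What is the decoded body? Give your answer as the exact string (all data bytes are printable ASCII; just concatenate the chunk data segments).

Answer: qdfsfsxi

Derivation:
Chunk 1: stream[0..1]='1' size=0x1=1, data at stream[3..4]='q' -> body[0..1], body so far='q'
Chunk 2: stream[6..7]='4' size=0x4=4, data at stream[9..13]='dfsf' -> body[1..5], body so far='qdfsf'
Chunk 3: stream[15..16]='3' size=0x3=3, data at stream[18..21]='sxi' -> body[5..8], body so far='qdfsfsxi'
Chunk 4: stream[23..24]='0' size=0 (terminator). Final body='qdfsfsxi' (8 bytes)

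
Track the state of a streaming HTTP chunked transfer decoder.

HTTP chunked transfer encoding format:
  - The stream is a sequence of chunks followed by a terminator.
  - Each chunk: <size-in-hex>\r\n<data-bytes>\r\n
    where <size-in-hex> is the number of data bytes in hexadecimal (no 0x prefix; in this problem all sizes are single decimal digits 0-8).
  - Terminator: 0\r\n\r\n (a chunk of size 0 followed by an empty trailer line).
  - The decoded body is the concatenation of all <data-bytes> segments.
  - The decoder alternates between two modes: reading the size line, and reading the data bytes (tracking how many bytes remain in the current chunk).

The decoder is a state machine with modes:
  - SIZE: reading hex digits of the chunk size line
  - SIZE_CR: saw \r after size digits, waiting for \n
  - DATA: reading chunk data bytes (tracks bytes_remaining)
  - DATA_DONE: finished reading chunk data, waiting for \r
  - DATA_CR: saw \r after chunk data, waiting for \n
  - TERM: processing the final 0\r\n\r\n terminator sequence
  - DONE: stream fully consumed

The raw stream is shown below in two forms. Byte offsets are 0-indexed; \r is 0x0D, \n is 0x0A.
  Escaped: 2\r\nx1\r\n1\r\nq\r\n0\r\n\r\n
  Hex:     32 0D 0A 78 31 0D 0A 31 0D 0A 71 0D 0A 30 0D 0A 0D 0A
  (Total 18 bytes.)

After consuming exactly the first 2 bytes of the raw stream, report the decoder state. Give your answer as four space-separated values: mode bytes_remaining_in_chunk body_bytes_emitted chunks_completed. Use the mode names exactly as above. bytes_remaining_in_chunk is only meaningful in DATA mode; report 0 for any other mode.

Answer: SIZE_CR 0 0 0

Derivation:
Byte 0 = '2': mode=SIZE remaining=0 emitted=0 chunks_done=0
Byte 1 = 0x0D: mode=SIZE_CR remaining=0 emitted=0 chunks_done=0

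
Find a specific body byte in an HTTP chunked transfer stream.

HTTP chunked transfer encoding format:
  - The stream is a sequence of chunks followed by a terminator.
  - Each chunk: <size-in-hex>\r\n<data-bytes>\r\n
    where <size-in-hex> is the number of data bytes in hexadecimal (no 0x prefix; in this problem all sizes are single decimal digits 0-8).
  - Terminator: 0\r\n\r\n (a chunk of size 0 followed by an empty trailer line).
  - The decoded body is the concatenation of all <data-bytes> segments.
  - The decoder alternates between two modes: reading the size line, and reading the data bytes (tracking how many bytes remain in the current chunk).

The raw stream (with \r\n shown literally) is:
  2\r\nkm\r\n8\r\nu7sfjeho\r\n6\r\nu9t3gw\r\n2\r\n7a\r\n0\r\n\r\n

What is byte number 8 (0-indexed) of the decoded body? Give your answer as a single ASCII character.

Chunk 1: stream[0..1]='2' size=0x2=2, data at stream[3..5]='km' -> body[0..2], body so far='km'
Chunk 2: stream[7..8]='8' size=0x8=8, data at stream[10..18]='u7sfjeho' -> body[2..10], body so far='kmu7sfjeho'
Chunk 3: stream[20..21]='6' size=0x6=6, data at stream[23..29]='u9t3gw' -> body[10..16], body so far='kmu7sfjehou9t3gw'
Chunk 4: stream[31..32]='2' size=0x2=2, data at stream[34..36]='7a' -> body[16..18], body so far='kmu7sfjehou9t3gw7a'
Chunk 5: stream[38..39]='0' size=0 (terminator). Final body='kmu7sfjehou9t3gw7a' (18 bytes)
Body byte 8 = 'h'

Answer: h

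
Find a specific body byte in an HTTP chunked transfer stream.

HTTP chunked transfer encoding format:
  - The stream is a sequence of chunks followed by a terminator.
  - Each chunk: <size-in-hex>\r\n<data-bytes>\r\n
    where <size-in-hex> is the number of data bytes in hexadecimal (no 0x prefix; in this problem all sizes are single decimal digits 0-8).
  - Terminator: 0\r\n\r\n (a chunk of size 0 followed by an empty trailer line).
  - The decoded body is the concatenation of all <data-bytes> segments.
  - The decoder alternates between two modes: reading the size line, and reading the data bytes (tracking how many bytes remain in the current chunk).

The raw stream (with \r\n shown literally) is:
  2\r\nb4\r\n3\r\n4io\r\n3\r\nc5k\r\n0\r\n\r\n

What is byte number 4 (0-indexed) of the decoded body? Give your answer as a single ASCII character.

Answer: o

Derivation:
Chunk 1: stream[0..1]='2' size=0x2=2, data at stream[3..5]='b4' -> body[0..2], body so far='b4'
Chunk 2: stream[7..8]='3' size=0x3=3, data at stream[10..13]='4io' -> body[2..5], body so far='b44io'
Chunk 3: stream[15..16]='3' size=0x3=3, data at stream[18..21]='c5k' -> body[5..8], body so far='b44ioc5k'
Chunk 4: stream[23..24]='0' size=0 (terminator). Final body='b44ioc5k' (8 bytes)
Body byte 4 = 'o'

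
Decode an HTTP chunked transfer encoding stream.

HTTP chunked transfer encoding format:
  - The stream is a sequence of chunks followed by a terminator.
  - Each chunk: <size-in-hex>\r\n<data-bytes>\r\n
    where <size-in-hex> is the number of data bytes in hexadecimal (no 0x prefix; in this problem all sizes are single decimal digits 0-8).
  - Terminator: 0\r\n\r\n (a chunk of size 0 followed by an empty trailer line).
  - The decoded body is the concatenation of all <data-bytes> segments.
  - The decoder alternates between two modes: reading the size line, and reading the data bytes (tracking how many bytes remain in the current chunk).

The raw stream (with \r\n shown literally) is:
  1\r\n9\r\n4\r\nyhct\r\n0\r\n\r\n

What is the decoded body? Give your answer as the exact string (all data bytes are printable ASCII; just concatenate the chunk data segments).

Chunk 1: stream[0..1]='1' size=0x1=1, data at stream[3..4]='9' -> body[0..1], body so far='9'
Chunk 2: stream[6..7]='4' size=0x4=4, data at stream[9..13]='yhct' -> body[1..5], body so far='9yhct'
Chunk 3: stream[15..16]='0' size=0 (terminator). Final body='9yhct' (5 bytes)

Answer: 9yhct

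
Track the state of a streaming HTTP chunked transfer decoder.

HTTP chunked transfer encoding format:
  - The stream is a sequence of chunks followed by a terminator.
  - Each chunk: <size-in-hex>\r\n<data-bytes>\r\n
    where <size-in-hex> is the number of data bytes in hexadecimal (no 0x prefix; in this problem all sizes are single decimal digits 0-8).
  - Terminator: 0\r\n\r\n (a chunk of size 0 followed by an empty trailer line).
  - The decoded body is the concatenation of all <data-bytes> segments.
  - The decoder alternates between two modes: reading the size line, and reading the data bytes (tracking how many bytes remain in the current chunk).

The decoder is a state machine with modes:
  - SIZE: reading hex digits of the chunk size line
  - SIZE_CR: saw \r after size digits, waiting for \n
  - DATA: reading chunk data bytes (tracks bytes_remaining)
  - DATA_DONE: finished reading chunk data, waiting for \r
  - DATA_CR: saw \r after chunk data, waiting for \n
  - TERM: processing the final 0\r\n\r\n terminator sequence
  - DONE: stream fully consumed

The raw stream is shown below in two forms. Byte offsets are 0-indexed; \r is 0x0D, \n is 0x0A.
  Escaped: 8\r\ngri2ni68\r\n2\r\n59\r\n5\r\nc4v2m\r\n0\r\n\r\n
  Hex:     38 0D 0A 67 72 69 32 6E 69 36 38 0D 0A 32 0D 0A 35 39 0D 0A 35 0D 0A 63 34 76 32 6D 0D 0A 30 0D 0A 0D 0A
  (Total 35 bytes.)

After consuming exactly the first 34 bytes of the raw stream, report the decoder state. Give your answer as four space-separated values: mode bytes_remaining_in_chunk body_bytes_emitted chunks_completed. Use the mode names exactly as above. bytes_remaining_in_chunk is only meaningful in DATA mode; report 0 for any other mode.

Answer: TERM 0 15 3

Derivation:
Byte 0 = '8': mode=SIZE remaining=0 emitted=0 chunks_done=0
Byte 1 = 0x0D: mode=SIZE_CR remaining=0 emitted=0 chunks_done=0
Byte 2 = 0x0A: mode=DATA remaining=8 emitted=0 chunks_done=0
Byte 3 = 'g': mode=DATA remaining=7 emitted=1 chunks_done=0
Byte 4 = 'r': mode=DATA remaining=6 emitted=2 chunks_done=0
Byte 5 = 'i': mode=DATA remaining=5 emitted=3 chunks_done=0
Byte 6 = '2': mode=DATA remaining=4 emitted=4 chunks_done=0
Byte 7 = 'n': mode=DATA remaining=3 emitted=5 chunks_done=0
Byte 8 = 'i': mode=DATA remaining=2 emitted=6 chunks_done=0
Byte 9 = '6': mode=DATA remaining=1 emitted=7 chunks_done=0
Byte 10 = '8': mode=DATA_DONE remaining=0 emitted=8 chunks_done=0
Byte 11 = 0x0D: mode=DATA_CR remaining=0 emitted=8 chunks_done=0
Byte 12 = 0x0A: mode=SIZE remaining=0 emitted=8 chunks_done=1
Byte 13 = '2': mode=SIZE remaining=0 emitted=8 chunks_done=1
Byte 14 = 0x0D: mode=SIZE_CR remaining=0 emitted=8 chunks_done=1
Byte 15 = 0x0A: mode=DATA remaining=2 emitted=8 chunks_done=1
Byte 16 = '5': mode=DATA remaining=1 emitted=9 chunks_done=1
Byte 17 = '9': mode=DATA_DONE remaining=0 emitted=10 chunks_done=1
Byte 18 = 0x0D: mode=DATA_CR remaining=0 emitted=10 chunks_done=1
Byte 19 = 0x0A: mode=SIZE remaining=0 emitted=10 chunks_done=2
Byte 20 = '5': mode=SIZE remaining=0 emitted=10 chunks_done=2
Byte 21 = 0x0D: mode=SIZE_CR remaining=0 emitted=10 chunks_done=2
Byte 22 = 0x0A: mode=DATA remaining=5 emitted=10 chunks_done=2
Byte 23 = 'c': mode=DATA remaining=4 emitted=11 chunks_done=2
Byte 24 = '4': mode=DATA remaining=3 emitted=12 chunks_done=2
Byte 25 = 'v': mode=DATA remaining=2 emitted=13 chunks_done=2
Byte 26 = '2': mode=DATA remaining=1 emitted=14 chunks_done=2
Byte 27 = 'm': mode=DATA_DONE remaining=0 emitted=15 chunks_done=2
Byte 28 = 0x0D: mode=DATA_CR remaining=0 emitted=15 chunks_done=2
Byte 29 = 0x0A: mode=SIZE remaining=0 emitted=15 chunks_done=3
Byte 30 = '0': mode=SIZE remaining=0 emitted=15 chunks_done=3
Byte 31 = 0x0D: mode=SIZE_CR remaining=0 emitted=15 chunks_done=3
Byte 32 = 0x0A: mode=TERM remaining=0 emitted=15 chunks_done=3
Byte 33 = 0x0D: mode=TERM remaining=0 emitted=15 chunks_done=3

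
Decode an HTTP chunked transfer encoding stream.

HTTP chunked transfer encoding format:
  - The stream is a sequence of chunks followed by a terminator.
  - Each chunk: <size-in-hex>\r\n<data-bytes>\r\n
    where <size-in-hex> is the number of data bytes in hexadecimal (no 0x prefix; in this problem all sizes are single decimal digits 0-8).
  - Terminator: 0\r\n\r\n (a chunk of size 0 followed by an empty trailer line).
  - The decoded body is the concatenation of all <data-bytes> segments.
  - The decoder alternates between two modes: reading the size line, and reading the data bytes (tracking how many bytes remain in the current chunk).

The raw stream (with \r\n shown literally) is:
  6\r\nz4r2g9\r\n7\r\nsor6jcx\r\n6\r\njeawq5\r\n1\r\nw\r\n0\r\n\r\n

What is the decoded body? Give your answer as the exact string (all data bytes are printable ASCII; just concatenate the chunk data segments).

Chunk 1: stream[0..1]='6' size=0x6=6, data at stream[3..9]='z4r2g9' -> body[0..6], body so far='z4r2g9'
Chunk 2: stream[11..12]='7' size=0x7=7, data at stream[14..21]='sor6jcx' -> body[6..13], body so far='z4r2g9sor6jcx'
Chunk 3: stream[23..24]='6' size=0x6=6, data at stream[26..32]='jeawq5' -> body[13..19], body so far='z4r2g9sor6jcxjeawq5'
Chunk 4: stream[34..35]='1' size=0x1=1, data at stream[37..38]='w' -> body[19..20], body so far='z4r2g9sor6jcxjeawq5w'
Chunk 5: stream[40..41]='0' size=0 (terminator). Final body='z4r2g9sor6jcxjeawq5w' (20 bytes)

Answer: z4r2g9sor6jcxjeawq5w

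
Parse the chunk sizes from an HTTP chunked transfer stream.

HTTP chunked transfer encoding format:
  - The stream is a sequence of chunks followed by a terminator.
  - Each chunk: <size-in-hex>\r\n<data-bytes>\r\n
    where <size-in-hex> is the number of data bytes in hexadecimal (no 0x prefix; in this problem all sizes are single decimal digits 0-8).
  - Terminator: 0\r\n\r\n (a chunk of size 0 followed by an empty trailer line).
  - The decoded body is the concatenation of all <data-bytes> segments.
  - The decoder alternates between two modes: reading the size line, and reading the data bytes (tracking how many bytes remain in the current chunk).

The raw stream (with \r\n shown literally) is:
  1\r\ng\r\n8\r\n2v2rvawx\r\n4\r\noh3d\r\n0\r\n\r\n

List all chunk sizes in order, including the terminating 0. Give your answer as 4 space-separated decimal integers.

Chunk 1: stream[0..1]='1' size=0x1=1, data at stream[3..4]='g' -> body[0..1], body so far='g'
Chunk 2: stream[6..7]='8' size=0x8=8, data at stream[9..17]='2v2rvawx' -> body[1..9], body so far='g2v2rvawx'
Chunk 3: stream[19..20]='4' size=0x4=4, data at stream[22..26]='oh3d' -> body[9..13], body so far='g2v2rvawxoh3d'
Chunk 4: stream[28..29]='0' size=0 (terminator). Final body='g2v2rvawxoh3d' (13 bytes)

Answer: 1 8 4 0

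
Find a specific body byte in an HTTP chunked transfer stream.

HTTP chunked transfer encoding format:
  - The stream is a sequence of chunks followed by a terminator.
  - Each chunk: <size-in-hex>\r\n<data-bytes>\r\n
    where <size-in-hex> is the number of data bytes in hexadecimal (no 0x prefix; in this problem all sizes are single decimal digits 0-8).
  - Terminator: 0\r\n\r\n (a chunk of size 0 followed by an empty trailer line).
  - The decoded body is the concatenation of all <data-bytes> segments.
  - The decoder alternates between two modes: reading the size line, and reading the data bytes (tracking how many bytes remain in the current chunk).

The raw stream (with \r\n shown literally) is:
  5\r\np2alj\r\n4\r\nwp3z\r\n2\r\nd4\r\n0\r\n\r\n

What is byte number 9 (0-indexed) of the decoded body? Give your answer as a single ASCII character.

Chunk 1: stream[0..1]='5' size=0x5=5, data at stream[3..8]='p2alj' -> body[0..5], body so far='p2alj'
Chunk 2: stream[10..11]='4' size=0x4=4, data at stream[13..17]='wp3z' -> body[5..9], body so far='p2aljwp3z'
Chunk 3: stream[19..20]='2' size=0x2=2, data at stream[22..24]='d4' -> body[9..11], body so far='p2aljwp3zd4'
Chunk 4: stream[26..27]='0' size=0 (terminator). Final body='p2aljwp3zd4' (11 bytes)
Body byte 9 = 'd'

Answer: d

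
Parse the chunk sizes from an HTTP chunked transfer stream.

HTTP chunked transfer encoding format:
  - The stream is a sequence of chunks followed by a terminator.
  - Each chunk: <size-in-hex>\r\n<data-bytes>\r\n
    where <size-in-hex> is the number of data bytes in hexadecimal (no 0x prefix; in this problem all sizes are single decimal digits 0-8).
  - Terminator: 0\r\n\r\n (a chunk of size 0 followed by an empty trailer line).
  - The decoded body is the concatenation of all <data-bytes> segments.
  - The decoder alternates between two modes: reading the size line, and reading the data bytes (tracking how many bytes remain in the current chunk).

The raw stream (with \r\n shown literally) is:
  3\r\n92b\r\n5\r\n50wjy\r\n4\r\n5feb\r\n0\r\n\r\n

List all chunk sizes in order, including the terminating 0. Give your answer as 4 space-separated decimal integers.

Chunk 1: stream[0..1]='3' size=0x3=3, data at stream[3..6]='92b' -> body[0..3], body so far='92b'
Chunk 2: stream[8..9]='5' size=0x5=5, data at stream[11..16]='50wjy' -> body[3..8], body so far='92b50wjy'
Chunk 3: stream[18..19]='4' size=0x4=4, data at stream[21..25]='5feb' -> body[8..12], body so far='92b50wjy5feb'
Chunk 4: stream[27..28]='0' size=0 (terminator). Final body='92b50wjy5feb' (12 bytes)

Answer: 3 5 4 0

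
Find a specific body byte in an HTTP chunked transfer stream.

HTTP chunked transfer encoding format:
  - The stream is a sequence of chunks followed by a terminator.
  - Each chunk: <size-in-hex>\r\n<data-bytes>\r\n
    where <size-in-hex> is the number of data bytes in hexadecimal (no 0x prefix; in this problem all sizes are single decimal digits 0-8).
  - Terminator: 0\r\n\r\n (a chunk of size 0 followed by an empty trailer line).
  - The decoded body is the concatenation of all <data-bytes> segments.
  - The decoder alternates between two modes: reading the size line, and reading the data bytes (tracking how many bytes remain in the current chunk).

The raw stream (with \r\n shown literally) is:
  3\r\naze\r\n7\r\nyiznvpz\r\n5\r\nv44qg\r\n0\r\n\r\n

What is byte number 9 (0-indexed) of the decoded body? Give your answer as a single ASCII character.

Chunk 1: stream[0..1]='3' size=0x3=3, data at stream[3..6]='aze' -> body[0..3], body so far='aze'
Chunk 2: stream[8..9]='7' size=0x7=7, data at stream[11..18]='yiznvpz' -> body[3..10], body so far='azeyiznvpz'
Chunk 3: stream[20..21]='5' size=0x5=5, data at stream[23..28]='v44qg' -> body[10..15], body so far='azeyiznvpzv44qg'
Chunk 4: stream[30..31]='0' size=0 (terminator). Final body='azeyiznvpzv44qg' (15 bytes)
Body byte 9 = 'z'

Answer: z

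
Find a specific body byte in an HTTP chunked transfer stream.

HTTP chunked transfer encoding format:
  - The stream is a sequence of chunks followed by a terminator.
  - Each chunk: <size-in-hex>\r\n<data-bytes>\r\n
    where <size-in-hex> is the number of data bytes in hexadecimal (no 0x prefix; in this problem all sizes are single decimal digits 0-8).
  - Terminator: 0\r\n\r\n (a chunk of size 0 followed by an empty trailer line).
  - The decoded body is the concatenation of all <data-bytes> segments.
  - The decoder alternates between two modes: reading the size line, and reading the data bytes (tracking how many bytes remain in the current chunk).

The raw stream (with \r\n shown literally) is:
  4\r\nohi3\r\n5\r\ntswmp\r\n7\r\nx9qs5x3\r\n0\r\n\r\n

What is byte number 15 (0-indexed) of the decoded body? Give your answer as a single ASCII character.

Chunk 1: stream[0..1]='4' size=0x4=4, data at stream[3..7]='ohi3' -> body[0..4], body so far='ohi3'
Chunk 2: stream[9..10]='5' size=0x5=5, data at stream[12..17]='tswmp' -> body[4..9], body so far='ohi3tswmp'
Chunk 3: stream[19..20]='7' size=0x7=7, data at stream[22..29]='x9qs5x3' -> body[9..16], body so far='ohi3tswmpx9qs5x3'
Chunk 4: stream[31..32]='0' size=0 (terminator). Final body='ohi3tswmpx9qs5x3' (16 bytes)
Body byte 15 = '3'

Answer: 3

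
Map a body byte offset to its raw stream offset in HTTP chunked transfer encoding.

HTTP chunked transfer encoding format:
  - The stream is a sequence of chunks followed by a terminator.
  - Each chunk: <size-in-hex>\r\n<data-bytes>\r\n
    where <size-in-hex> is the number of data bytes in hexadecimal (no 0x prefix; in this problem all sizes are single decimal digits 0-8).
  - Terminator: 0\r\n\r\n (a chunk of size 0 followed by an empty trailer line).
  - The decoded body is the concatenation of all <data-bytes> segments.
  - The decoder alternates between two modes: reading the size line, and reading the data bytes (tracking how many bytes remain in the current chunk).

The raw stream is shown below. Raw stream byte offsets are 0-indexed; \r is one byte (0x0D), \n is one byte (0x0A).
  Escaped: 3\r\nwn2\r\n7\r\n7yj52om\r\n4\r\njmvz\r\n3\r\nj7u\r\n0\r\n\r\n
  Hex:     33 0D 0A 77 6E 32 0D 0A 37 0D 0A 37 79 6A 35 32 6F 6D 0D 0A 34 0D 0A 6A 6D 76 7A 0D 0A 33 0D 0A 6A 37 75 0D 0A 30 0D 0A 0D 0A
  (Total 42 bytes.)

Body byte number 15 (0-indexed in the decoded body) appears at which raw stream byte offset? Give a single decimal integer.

Answer: 33

Derivation:
Chunk 1: stream[0..1]='3' size=0x3=3, data at stream[3..6]='wn2' -> body[0..3], body so far='wn2'
Chunk 2: stream[8..9]='7' size=0x7=7, data at stream[11..18]='7yj52om' -> body[3..10], body so far='wn27yj52om'
Chunk 3: stream[20..21]='4' size=0x4=4, data at stream[23..27]='jmvz' -> body[10..14], body so far='wn27yj52omjmvz'
Chunk 4: stream[29..30]='3' size=0x3=3, data at stream[32..35]='j7u' -> body[14..17], body so far='wn27yj52omjmvzj7u'
Chunk 5: stream[37..38]='0' size=0 (terminator). Final body='wn27yj52omjmvzj7u' (17 bytes)
Body byte 15 at stream offset 33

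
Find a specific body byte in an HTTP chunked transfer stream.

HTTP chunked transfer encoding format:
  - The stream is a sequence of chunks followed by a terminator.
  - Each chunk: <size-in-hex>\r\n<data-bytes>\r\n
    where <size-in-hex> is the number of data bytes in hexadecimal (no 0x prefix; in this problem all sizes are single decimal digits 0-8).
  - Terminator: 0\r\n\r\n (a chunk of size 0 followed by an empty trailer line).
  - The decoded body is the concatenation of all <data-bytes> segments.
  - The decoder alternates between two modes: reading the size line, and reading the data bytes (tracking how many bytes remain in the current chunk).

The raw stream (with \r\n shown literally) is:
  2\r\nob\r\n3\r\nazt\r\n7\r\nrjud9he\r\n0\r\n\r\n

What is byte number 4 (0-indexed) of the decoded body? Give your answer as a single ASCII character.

Answer: t

Derivation:
Chunk 1: stream[0..1]='2' size=0x2=2, data at stream[3..5]='ob' -> body[0..2], body so far='ob'
Chunk 2: stream[7..8]='3' size=0x3=3, data at stream[10..13]='azt' -> body[2..5], body so far='obazt'
Chunk 3: stream[15..16]='7' size=0x7=7, data at stream[18..25]='rjud9he' -> body[5..12], body so far='obaztrjud9he'
Chunk 4: stream[27..28]='0' size=0 (terminator). Final body='obaztrjud9he' (12 bytes)
Body byte 4 = 't'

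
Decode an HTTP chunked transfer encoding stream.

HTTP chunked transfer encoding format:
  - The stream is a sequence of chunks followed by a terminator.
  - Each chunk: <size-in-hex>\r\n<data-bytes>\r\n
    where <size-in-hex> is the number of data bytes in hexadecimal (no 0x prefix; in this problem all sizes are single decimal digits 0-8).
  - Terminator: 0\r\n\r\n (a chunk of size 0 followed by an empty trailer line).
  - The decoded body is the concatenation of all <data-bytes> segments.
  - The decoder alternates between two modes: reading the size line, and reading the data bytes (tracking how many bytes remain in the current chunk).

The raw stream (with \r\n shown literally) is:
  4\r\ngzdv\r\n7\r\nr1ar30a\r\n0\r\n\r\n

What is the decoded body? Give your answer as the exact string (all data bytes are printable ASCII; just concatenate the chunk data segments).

Answer: gzdvr1ar30a

Derivation:
Chunk 1: stream[0..1]='4' size=0x4=4, data at stream[3..7]='gzdv' -> body[0..4], body so far='gzdv'
Chunk 2: stream[9..10]='7' size=0x7=7, data at stream[12..19]='r1ar30a' -> body[4..11], body so far='gzdvr1ar30a'
Chunk 3: stream[21..22]='0' size=0 (terminator). Final body='gzdvr1ar30a' (11 bytes)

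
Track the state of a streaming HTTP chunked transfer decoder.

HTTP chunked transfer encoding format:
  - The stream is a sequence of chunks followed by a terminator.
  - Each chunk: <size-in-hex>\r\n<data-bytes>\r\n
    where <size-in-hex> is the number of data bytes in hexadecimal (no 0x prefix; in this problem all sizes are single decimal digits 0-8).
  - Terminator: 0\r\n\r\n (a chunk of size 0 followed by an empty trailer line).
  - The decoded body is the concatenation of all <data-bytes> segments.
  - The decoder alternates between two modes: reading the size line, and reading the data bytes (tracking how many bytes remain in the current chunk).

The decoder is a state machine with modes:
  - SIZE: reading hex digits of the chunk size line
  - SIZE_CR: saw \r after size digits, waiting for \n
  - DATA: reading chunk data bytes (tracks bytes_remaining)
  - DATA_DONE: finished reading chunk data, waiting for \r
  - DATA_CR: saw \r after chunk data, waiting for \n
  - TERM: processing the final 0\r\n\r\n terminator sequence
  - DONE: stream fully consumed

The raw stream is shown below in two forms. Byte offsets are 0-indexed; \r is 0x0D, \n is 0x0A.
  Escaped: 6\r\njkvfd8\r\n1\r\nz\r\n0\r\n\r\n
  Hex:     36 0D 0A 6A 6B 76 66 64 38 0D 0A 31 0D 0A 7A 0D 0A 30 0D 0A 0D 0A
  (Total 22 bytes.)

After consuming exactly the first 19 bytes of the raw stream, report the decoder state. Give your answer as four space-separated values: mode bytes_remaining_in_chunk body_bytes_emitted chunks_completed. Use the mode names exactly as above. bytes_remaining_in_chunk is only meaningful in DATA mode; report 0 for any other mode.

Byte 0 = '6': mode=SIZE remaining=0 emitted=0 chunks_done=0
Byte 1 = 0x0D: mode=SIZE_CR remaining=0 emitted=0 chunks_done=0
Byte 2 = 0x0A: mode=DATA remaining=6 emitted=0 chunks_done=0
Byte 3 = 'j': mode=DATA remaining=5 emitted=1 chunks_done=0
Byte 4 = 'k': mode=DATA remaining=4 emitted=2 chunks_done=0
Byte 5 = 'v': mode=DATA remaining=3 emitted=3 chunks_done=0
Byte 6 = 'f': mode=DATA remaining=2 emitted=4 chunks_done=0
Byte 7 = 'd': mode=DATA remaining=1 emitted=5 chunks_done=0
Byte 8 = '8': mode=DATA_DONE remaining=0 emitted=6 chunks_done=0
Byte 9 = 0x0D: mode=DATA_CR remaining=0 emitted=6 chunks_done=0
Byte 10 = 0x0A: mode=SIZE remaining=0 emitted=6 chunks_done=1
Byte 11 = '1': mode=SIZE remaining=0 emitted=6 chunks_done=1
Byte 12 = 0x0D: mode=SIZE_CR remaining=0 emitted=6 chunks_done=1
Byte 13 = 0x0A: mode=DATA remaining=1 emitted=6 chunks_done=1
Byte 14 = 'z': mode=DATA_DONE remaining=0 emitted=7 chunks_done=1
Byte 15 = 0x0D: mode=DATA_CR remaining=0 emitted=7 chunks_done=1
Byte 16 = 0x0A: mode=SIZE remaining=0 emitted=7 chunks_done=2
Byte 17 = '0': mode=SIZE remaining=0 emitted=7 chunks_done=2
Byte 18 = 0x0D: mode=SIZE_CR remaining=0 emitted=7 chunks_done=2

Answer: SIZE_CR 0 7 2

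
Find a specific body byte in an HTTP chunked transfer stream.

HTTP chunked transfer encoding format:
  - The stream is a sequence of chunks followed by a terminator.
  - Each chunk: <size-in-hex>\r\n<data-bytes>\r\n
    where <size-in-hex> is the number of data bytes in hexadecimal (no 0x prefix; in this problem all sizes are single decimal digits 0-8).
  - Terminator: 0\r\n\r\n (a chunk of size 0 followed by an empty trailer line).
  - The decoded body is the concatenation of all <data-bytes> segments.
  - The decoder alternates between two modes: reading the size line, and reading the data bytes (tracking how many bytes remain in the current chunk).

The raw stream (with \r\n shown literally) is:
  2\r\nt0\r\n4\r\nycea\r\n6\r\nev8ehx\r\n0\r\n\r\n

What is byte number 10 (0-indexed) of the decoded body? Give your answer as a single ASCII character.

Answer: h

Derivation:
Chunk 1: stream[0..1]='2' size=0x2=2, data at stream[3..5]='t0' -> body[0..2], body so far='t0'
Chunk 2: stream[7..8]='4' size=0x4=4, data at stream[10..14]='ycea' -> body[2..6], body so far='t0ycea'
Chunk 3: stream[16..17]='6' size=0x6=6, data at stream[19..25]='ev8ehx' -> body[6..12], body so far='t0yceaev8ehx'
Chunk 4: stream[27..28]='0' size=0 (terminator). Final body='t0yceaev8ehx' (12 bytes)
Body byte 10 = 'h'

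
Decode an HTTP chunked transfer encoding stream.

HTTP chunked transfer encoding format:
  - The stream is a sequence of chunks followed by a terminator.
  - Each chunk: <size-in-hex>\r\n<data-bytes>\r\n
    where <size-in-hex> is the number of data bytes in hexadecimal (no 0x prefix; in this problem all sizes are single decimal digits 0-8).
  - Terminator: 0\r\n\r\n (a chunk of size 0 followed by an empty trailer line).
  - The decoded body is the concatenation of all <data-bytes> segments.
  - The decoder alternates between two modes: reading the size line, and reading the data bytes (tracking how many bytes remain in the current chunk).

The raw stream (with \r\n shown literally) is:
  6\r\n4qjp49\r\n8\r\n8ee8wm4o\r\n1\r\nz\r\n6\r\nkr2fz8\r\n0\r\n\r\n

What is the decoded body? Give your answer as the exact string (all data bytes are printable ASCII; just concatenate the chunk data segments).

Chunk 1: stream[0..1]='6' size=0x6=6, data at stream[3..9]='4qjp49' -> body[0..6], body so far='4qjp49'
Chunk 2: stream[11..12]='8' size=0x8=8, data at stream[14..22]='8ee8wm4o' -> body[6..14], body so far='4qjp498ee8wm4o'
Chunk 3: stream[24..25]='1' size=0x1=1, data at stream[27..28]='z' -> body[14..15], body so far='4qjp498ee8wm4oz'
Chunk 4: stream[30..31]='6' size=0x6=6, data at stream[33..39]='kr2fz8' -> body[15..21], body so far='4qjp498ee8wm4ozkr2fz8'
Chunk 5: stream[41..42]='0' size=0 (terminator). Final body='4qjp498ee8wm4ozkr2fz8' (21 bytes)

Answer: 4qjp498ee8wm4ozkr2fz8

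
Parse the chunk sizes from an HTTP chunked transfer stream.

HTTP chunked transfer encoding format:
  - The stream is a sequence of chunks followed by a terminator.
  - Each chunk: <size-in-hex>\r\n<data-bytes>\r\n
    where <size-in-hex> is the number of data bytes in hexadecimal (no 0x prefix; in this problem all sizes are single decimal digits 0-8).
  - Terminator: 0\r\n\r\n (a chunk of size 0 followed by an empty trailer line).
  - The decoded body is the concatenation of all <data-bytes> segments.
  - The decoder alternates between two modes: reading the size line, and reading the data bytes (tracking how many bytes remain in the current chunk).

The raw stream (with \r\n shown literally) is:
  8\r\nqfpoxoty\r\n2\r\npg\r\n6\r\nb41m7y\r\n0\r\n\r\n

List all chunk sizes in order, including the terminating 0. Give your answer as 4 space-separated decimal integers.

Answer: 8 2 6 0

Derivation:
Chunk 1: stream[0..1]='8' size=0x8=8, data at stream[3..11]='qfpoxoty' -> body[0..8], body so far='qfpoxoty'
Chunk 2: stream[13..14]='2' size=0x2=2, data at stream[16..18]='pg' -> body[8..10], body so far='qfpoxotypg'
Chunk 3: stream[20..21]='6' size=0x6=6, data at stream[23..29]='b41m7y' -> body[10..16], body so far='qfpoxotypgb41m7y'
Chunk 4: stream[31..32]='0' size=0 (terminator). Final body='qfpoxotypgb41m7y' (16 bytes)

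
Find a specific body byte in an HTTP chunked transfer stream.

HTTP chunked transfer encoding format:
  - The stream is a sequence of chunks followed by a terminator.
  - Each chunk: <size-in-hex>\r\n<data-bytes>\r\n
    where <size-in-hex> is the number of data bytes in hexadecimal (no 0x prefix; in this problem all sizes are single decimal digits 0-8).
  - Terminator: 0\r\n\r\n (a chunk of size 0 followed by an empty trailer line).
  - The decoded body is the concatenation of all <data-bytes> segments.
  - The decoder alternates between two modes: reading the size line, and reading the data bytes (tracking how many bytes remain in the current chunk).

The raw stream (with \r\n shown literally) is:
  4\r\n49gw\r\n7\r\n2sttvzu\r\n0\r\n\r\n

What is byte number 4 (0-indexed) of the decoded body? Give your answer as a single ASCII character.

Answer: 2

Derivation:
Chunk 1: stream[0..1]='4' size=0x4=4, data at stream[3..7]='49gw' -> body[0..4], body so far='49gw'
Chunk 2: stream[9..10]='7' size=0x7=7, data at stream[12..19]='2sttvzu' -> body[4..11], body so far='49gw2sttvzu'
Chunk 3: stream[21..22]='0' size=0 (terminator). Final body='49gw2sttvzu' (11 bytes)
Body byte 4 = '2'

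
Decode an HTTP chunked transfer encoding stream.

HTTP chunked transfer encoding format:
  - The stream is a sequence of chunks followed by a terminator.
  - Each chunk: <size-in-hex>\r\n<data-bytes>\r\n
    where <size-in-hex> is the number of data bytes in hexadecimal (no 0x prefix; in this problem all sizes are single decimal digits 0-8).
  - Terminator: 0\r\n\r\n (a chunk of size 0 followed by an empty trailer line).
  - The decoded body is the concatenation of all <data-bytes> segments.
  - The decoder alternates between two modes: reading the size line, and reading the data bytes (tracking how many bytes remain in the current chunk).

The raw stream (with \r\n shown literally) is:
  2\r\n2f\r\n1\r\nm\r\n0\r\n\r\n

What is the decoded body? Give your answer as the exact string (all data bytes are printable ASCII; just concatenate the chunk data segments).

Chunk 1: stream[0..1]='2' size=0x2=2, data at stream[3..5]='2f' -> body[0..2], body so far='2f'
Chunk 2: stream[7..8]='1' size=0x1=1, data at stream[10..11]='m' -> body[2..3], body so far='2fm'
Chunk 3: stream[13..14]='0' size=0 (terminator). Final body='2fm' (3 bytes)

Answer: 2fm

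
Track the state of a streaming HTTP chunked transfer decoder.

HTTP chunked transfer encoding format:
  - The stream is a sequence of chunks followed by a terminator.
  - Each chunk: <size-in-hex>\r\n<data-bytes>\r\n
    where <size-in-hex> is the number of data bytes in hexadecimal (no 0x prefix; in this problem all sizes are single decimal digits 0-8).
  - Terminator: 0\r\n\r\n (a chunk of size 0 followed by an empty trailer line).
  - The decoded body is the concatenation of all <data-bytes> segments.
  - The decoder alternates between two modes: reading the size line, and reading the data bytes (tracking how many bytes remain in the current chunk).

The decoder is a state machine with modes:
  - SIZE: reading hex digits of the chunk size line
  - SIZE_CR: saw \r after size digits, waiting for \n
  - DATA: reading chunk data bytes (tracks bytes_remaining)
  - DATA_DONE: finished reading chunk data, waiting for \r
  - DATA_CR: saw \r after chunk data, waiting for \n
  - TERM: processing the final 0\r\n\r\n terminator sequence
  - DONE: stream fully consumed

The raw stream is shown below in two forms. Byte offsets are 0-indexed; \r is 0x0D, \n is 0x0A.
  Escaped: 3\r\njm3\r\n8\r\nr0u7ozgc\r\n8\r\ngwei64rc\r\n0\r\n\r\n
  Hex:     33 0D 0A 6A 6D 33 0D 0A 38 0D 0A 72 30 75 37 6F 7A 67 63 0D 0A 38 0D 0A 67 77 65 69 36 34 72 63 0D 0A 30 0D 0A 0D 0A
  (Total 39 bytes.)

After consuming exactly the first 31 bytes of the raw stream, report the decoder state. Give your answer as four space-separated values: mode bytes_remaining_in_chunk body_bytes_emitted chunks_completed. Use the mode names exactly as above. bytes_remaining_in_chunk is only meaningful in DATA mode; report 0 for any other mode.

Answer: DATA 1 18 2

Derivation:
Byte 0 = '3': mode=SIZE remaining=0 emitted=0 chunks_done=0
Byte 1 = 0x0D: mode=SIZE_CR remaining=0 emitted=0 chunks_done=0
Byte 2 = 0x0A: mode=DATA remaining=3 emitted=0 chunks_done=0
Byte 3 = 'j': mode=DATA remaining=2 emitted=1 chunks_done=0
Byte 4 = 'm': mode=DATA remaining=1 emitted=2 chunks_done=0
Byte 5 = '3': mode=DATA_DONE remaining=0 emitted=3 chunks_done=0
Byte 6 = 0x0D: mode=DATA_CR remaining=0 emitted=3 chunks_done=0
Byte 7 = 0x0A: mode=SIZE remaining=0 emitted=3 chunks_done=1
Byte 8 = '8': mode=SIZE remaining=0 emitted=3 chunks_done=1
Byte 9 = 0x0D: mode=SIZE_CR remaining=0 emitted=3 chunks_done=1
Byte 10 = 0x0A: mode=DATA remaining=8 emitted=3 chunks_done=1
Byte 11 = 'r': mode=DATA remaining=7 emitted=4 chunks_done=1
Byte 12 = '0': mode=DATA remaining=6 emitted=5 chunks_done=1
Byte 13 = 'u': mode=DATA remaining=5 emitted=6 chunks_done=1
Byte 14 = '7': mode=DATA remaining=4 emitted=7 chunks_done=1
Byte 15 = 'o': mode=DATA remaining=3 emitted=8 chunks_done=1
Byte 16 = 'z': mode=DATA remaining=2 emitted=9 chunks_done=1
Byte 17 = 'g': mode=DATA remaining=1 emitted=10 chunks_done=1
Byte 18 = 'c': mode=DATA_DONE remaining=0 emitted=11 chunks_done=1
Byte 19 = 0x0D: mode=DATA_CR remaining=0 emitted=11 chunks_done=1
Byte 20 = 0x0A: mode=SIZE remaining=0 emitted=11 chunks_done=2
Byte 21 = '8': mode=SIZE remaining=0 emitted=11 chunks_done=2
Byte 22 = 0x0D: mode=SIZE_CR remaining=0 emitted=11 chunks_done=2
Byte 23 = 0x0A: mode=DATA remaining=8 emitted=11 chunks_done=2
Byte 24 = 'g': mode=DATA remaining=7 emitted=12 chunks_done=2
Byte 25 = 'w': mode=DATA remaining=6 emitted=13 chunks_done=2
Byte 26 = 'e': mode=DATA remaining=5 emitted=14 chunks_done=2
Byte 27 = 'i': mode=DATA remaining=4 emitted=15 chunks_done=2
Byte 28 = '6': mode=DATA remaining=3 emitted=16 chunks_done=2
Byte 29 = '4': mode=DATA remaining=2 emitted=17 chunks_done=2
Byte 30 = 'r': mode=DATA remaining=1 emitted=18 chunks_done=2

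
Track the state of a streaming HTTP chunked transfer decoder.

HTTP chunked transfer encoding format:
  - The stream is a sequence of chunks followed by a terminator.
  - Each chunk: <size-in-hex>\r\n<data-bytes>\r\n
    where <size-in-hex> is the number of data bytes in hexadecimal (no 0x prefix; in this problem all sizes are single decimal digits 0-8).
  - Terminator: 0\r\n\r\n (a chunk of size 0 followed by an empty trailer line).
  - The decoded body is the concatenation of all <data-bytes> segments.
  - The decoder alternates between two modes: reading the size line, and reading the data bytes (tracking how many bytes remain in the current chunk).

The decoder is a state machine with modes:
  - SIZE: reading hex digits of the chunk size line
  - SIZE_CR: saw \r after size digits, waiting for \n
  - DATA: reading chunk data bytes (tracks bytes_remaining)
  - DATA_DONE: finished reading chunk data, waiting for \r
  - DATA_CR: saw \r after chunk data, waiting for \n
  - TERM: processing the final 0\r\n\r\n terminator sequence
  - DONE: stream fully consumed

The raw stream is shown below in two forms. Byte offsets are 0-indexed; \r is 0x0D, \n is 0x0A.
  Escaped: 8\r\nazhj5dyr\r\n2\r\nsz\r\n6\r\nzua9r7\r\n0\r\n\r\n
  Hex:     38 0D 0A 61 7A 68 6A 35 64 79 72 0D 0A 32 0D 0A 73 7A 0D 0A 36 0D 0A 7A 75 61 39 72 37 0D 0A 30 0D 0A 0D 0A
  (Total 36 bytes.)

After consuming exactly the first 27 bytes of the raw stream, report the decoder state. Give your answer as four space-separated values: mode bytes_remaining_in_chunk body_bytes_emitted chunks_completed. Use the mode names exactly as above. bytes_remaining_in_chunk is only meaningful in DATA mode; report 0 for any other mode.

Answer: DATA 2 14 2

Derivation:
Byte 0 = '8': mode=SIZE remaining=0 emitted=0 chunks_done=0
Byte 1 = 0x0D: mode=SIZE_CR remaining=0 emitted=0 chunks_done=0
Byte 2 = 0x0A: mode=DATA remaining=8 emitted=0 chunks_done=0
Byte 3 = 'a': mode=DATA remaining=7 emitted=1 chunks_done=0
Byte 4 = 'z': mode=DATA remaining=6 emitted=2 chunks_done=0
Byte 5 = 'h': mode=DATA remaining=5 emitted=3 chunks_done=0
Byte 6 = 'j': mode=DATA remaining=4 emitted=4 chunks_done=0
Byte 7 = '5': mode=DATA remaining=3 emitted=5 chunks_done=0
Byte 8 = 'd': mode=DATA remaining=2 emitted=6 chunks_done=0
Byte 9 = 'y': mode=DATA remaining=1 emitted=7 chunks_done=0
Byte 10 = 'r': mode=DATA_DONE remaining=0 emitted=8 chunks_done=0
Byte 11 = 0x0D: mode=DATA_CR remaining=0 emitted=8 chunks_done=0
Byte 12 = 0x0A: mode=SIZE remaining=0 emitted=8 chunks_done=1
Byte 13 = '2': mode=SIZE remaining=0 emitted=8 chunks_done=1
Byte 14 = 0x0D: mode=SIZE_CR remaining=0 emitted=8 chunks_done=1
Byte 15 = 0x0A: mode=DATA remaining=2 emitted=8 chunks_done=1
Byte 16 = 's': mode=DATA remaining=1 emitted=9 chunks_done=1
Byte 17 = 'z': mode=DATA_DONE remaining=0 emitted=10 chunks_done=1
Byte 18 = 0x0D: mode=DATA_CR remaining=0 emitted=10 chunks_done=1
Byte 19 = 0x0A: mode=SIZE remaining=0 emitted=10 chunks_done=2
Byte 20 = '6': mode=SIZE remaining=0 emitted=10 chunks_done=2
Byte 21 = 0x0D: mode=SIZE_CR remaining=0 emitted=10 chunks_done=2
Byte 22 = 0x0A: mode=DATA remaining=6 emitted=10 chunks_done=2
Byte 23 = 'z': mode=DATA remaining=5 emitted=11 chunks_done=2
Byte 24 = 'u': mode=DATA remaining=4 emitted=12 chunks_done=2
Byte 25 = 'a': mode=DATA remaining=3 emitted=13 chunks_done=2
Byte 26 = '9': mode=DATA remaining=2 emitted=14 chunks_done=2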